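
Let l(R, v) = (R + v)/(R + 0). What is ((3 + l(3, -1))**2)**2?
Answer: 14641/81 ≈ 180.75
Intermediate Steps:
l(R, v) = (R + v)/R
((3 + l(3, -1))**2)**2 = ((3 + (3 - 1)/3)**2)**2 = ((3 + (1/3)*2)**2)**2 = ((3 + 2/3)**2)**2 = ((11/3)**2)**2 = (121/9)**2 = 14641/81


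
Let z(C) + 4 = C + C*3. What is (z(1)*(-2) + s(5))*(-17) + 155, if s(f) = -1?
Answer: 172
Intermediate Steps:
z(C) = -4 + 4*C (z(C) = -4 + (C + C*3) = -4 + (C + 3*C) = -4 + 4*C)
(z(1)*(-2) + s(5))*(-17) + 155 = ((-4 + 4*1)*(-2) - 1)*(-17) + 155 = ((-4 + 4)*(-2) - 1)*(-17) + 155 = (0*(-2) - 1)*(-17) + 155 = (0 - 1)*(-17) + 155 = -1*(-17) + 155 = 17 + 155 = 172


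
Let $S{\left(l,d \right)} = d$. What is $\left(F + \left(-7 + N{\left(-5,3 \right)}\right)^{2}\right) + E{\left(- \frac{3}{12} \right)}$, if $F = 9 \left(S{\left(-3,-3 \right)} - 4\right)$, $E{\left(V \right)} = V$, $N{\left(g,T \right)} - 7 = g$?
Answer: $- \frac{153}{4} \approx -38.25$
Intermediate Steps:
$N{\left(g,T \right)} = 7 + g$
$F = -63$ ($F = 9 \left(-3 - 4\right) = 9 \left(-7\right) = -63$)
$\left(F + \left(-7 + N{\left(-5,3 \right)}\right)^{2}\right) + E{\left(- \frac{3}{12} \right)} = \left(-63 + \left(-7 + \left(7 - 5\right)\right)^{2}\right) - \frac{3}{12} = \left(-63 + \left(-7 + 2\right)^{2}\right) - \frac{1}{4} = \left(-63 + \left(-5\right)^{2}\right) - \frac{1}{4} = \left(-63 + 25\right) - \frac{1}{4} = -38 - \frac{1}{4} = - \frac{153}{4}$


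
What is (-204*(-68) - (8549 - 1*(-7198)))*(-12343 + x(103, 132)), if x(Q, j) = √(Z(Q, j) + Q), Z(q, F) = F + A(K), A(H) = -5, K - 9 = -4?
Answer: 23143125 - 1875*√230 ≈ 2.3115e+7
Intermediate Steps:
K = 5 (K = 9 - 4 = 5)
Z(q, F) = -5 + F (Z(q, F) = F - 5 = -5 + F)
x(Q, j) = √(-5 + Q + j) (x(Q, j) = √((-5 + j) + Q) = √(-5 + Q + j))
(-204*(-68) - (8549 - 1*(-7198)))*(-12343 + x(103, 132)) = (-204*(-68) - (8549 - 1*(-7198)))*(-12343 + √(-5 + 103 + 132)) = (13872 - (8549 + 7198))*(-12343 + √230) = (13872 - 1*15747)*(-12343 + √230) = (13872 - 15747)*(-12343 + √230) = -1875*(-12343 + √230) = 23143125 - 1875*√230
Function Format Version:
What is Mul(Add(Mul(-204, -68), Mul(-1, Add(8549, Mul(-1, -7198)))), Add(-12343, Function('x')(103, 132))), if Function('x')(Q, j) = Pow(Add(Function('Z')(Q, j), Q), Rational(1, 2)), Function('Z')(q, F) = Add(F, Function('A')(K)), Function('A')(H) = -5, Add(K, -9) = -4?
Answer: Add(23143125, Mul(-1875, Pow(230, Rational(1, 2)))) ≈ 2.3115e+7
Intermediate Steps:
K = 5 (K = Add(9, -4) = 5)
Function('Z')(q, F) = Add(-5, F) (Function('Z')(q, F) = Add(F, -5) = Add(-5, F))
Function('x')(Q, j) = Pow(Add(-5, Q, j), Rational(1, 2)) (Function('x')(Q, j) = Pow(Add(Add(-5, j), Q), Rational(1, 2)) = Pow(Add(-5, Q, j), Rational(1, 2)))
Mul(Add(Mul(-204, -68), Mul(-1, Add(8549, Mul(-1, -7198)))), Add(-12343, Function('x')(103, 132))) = Mul(Add(Mul(-204, -68), Mul(-1, Add(8549, Mul(-1, -7198)))), Add(-12343, Pow(Add(-5, 103, 132), Rational(1, 2)))) = Mul(Add(13872, Mul(-1, Add(8549, 7198))), Add(-12343, Pow(230, Rational(1, 2)))) = Mul(Add(13872, Mul(-1, 15747)), Add(-12343, Pow(230, Rational(1, 2)))) = Mul(Add(13872, -15747), Add(-12343, Pow(230, Rational(1, 2)))) = Mul(-1875, Add(-12343, Pow(230, Rational(1, 2)))) = Add(23143125, Mul(-1875, Pow(230, Rational(1, 2))))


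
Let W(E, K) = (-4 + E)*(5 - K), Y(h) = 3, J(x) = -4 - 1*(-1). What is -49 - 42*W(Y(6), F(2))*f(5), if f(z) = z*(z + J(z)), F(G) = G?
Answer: 1211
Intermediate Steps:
J(x) = -3 (J(x) = -4 + 1 = -3)
f(z) = z*(-3 + z) (f(z) = z*(z - 3) = z*(-3 + z))
-49 - 42*W(Y(6), F(2))*f(5) = -49 - 42*(-20 + 4*2 + 5*3 - 1*3*2)*5*(-3 + 5) = -49 - 42*(-20 + 8 + 15 - 6)*5*2 = -49 - (-126)*10 = -49 - 42*(-30) = -49 + 1260 = 1211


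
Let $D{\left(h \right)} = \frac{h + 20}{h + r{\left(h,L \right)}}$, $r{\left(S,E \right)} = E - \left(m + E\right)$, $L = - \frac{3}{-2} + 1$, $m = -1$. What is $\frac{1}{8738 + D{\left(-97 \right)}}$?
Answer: $\frac{96}{838925} \approx 0.00011443$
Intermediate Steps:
$L = \frac{5}{2}$ ($L = \left(-3\right) \left(- \frac{1}{2}\right) + 1 = \frac{3}{2} + 1 = \frac{5}{2} \approx 2.5$)
$r{\left(S,E \right)} = 1$ ($r{\left(S,E \right)} = E - \left(-1 + E\right) = 1$)
$D{\left(h \right)} = \frac{20 + h}{1 + h}$ ($D{\left(h \right)} = \frac{h + 20}{h + 1} = \frac{20 + h}{1 + h}$)
$\frac{1}{8738 + D{\left(-97 \right)}} = \frac{1}{8738 + \frac{20 - 97}{1 - 97}} = \frac{1}{8738 + \frac{1}{-96} \left(-77\right)} = \frac{1}{8738 - - \frac{77}{96}} = \frac{1}{8738 + \frac{77}{96}} = \frac{1}{\frac{838925}{96}} = \frac{96}{838925}$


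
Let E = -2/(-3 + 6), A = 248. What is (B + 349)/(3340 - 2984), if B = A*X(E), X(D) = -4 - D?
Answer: -1433/1068 ≈ -1.3418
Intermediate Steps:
E = -⅔ (E = -2/3 = -2*⅓ = -⅔ ≈ -0.66667)
B = -2480/3 (B = 248*(-4 - 1*(-⅔)) = 248*(-4 + ⅔) = 248*(-10/3) = -2480/3 ≈ -826.67)
(B + 349)/(3340 - 2984) = (-2480/3 + 349)/(3340 - 2984) = -1433/3/356 = -1433/3*1/356 = -1433/1068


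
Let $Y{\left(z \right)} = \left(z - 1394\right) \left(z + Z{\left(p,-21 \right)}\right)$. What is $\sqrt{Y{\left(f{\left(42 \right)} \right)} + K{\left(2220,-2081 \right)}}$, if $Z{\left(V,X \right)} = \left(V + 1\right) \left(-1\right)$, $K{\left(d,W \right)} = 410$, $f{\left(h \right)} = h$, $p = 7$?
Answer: $3 i \sqrt{5062} \approx 213.44 i$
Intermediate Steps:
$Z{\left(V,X \right)} = -1 - V$ ($Z{\left(V,X \right)} = \left(1 + V\right) \left(-1\right) = -1 - V$)
$Y{\left(z \right)} = \left(-1394 + z\right) \left(-8 + z\right)$ ($Y{\left(z \right)} = \left(z - 1394\right) \left(z - 8\right) = \left(-1394 + z\right) \left(z - 8\right) = \left(-1394 + z\right) \left(-8 + z\right)$)
$\sqrt{Y{\left(f{\left(42 \right)} \right)} + K{\left(2220,-2081 \right)}} = \sqrt{\left(11152 + 42^{2} - 58884\right) + 410} = \sqrt{\left(11152 + 1764 - 58884\right) + 410} = \sqrt{-45968 + 410} = \sqrt{-45558} = 3 i \sqrt{5062}$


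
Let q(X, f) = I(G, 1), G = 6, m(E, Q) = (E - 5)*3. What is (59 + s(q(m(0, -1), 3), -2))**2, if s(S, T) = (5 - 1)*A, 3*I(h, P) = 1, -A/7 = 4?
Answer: 2809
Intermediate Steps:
m(E, Q) = -15 + 3*E (m(E, Q) = (-5 + E)*3 = -15 + 3*E)
A = -28 (A = -7*4 = -28)
I(h, P) = 1/3 (I(h, P) = (1/3)*1 = 1/3)
q(X, f) = 1/3
s(S, T) = -112 (s(S, T) = (5 - 1)*(-28) = 4*(-28) = -112)
(59 + s(q(m(0, -1), 3), -2))**2 = (59 - 112)**2 = (-53)**2 = 2809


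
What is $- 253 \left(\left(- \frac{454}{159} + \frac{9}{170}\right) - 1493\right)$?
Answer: $\frac{10229179367}{27030} \approx 3.7844 \cdot 10^{5}$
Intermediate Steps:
$- 253 \left(\left(- \frac{454}{159} + \frac{9}{170}\right) - 1493\right) = - 253 \left(- \frac{75749}{27030} - 1493\right) = \left(-253\right) \left(- \frac{40431539}{27030}\right) = \frac{10229179367}{27030}$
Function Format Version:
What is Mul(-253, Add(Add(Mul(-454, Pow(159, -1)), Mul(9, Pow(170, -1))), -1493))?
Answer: Rational(10229179367, 27030) ≈ 3.7844e+5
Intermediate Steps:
Mul(-253, Add(Add(Mul(-454, Pow(159, -1)), Mul(9, Pow(170, -1))), -1493)) = Mul(-253, Add(Add(Mul(-454, Rational(1, 159)), Mul(9, Rational(1, 170))), -1493)) = Mul(-253, Add(Add(Rational(-454, 159), Rational(9, 170)), -1493)) = Mul(-253, Add(Rational(-75749, 27030), -1493)) = Mul(-253, Rational(-40431539, 27030)) = Rational(10229179367, 27030)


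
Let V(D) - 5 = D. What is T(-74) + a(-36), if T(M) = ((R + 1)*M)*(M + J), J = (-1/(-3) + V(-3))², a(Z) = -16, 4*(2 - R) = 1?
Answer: 250831/18 ≈ 13935.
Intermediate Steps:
R = 7/4 (R = 2 - ¼*1 = 2 - ¼ = 7/4 ≈ 1.7500)
V(D) = 5 + D
J = 49/9 (J = (-1/(-3) + (5 - 3))² = (-1*(-⅓) + 2)² = (⅓ + 2)² = (7/3)² = 49/9 ≈ 5.4444)
T(M) = 11*M*(49/9 + M)/4 (T(M) = ((7/4 + 1)*M)*(M + 49/9) = (11*M/4)*(49/9 + M) = 11*M*(49/9 + M)/4)
T(-74) + a(-36) = (11/36)*(-74)*(49 + 9*(-74)) - 16 = (11/36)*(-74)*(49 - 666) - 16 = (11/36)*(-74)*(-617) - 16 = 251119/18 - 16 = 250831/18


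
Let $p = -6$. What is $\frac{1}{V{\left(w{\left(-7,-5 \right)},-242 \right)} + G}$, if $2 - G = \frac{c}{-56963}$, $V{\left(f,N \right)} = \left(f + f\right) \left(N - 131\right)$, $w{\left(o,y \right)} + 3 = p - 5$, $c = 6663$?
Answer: $\frac{56963}{595042161} \approx 9.5729 \cdot 10^{-5}$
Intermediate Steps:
$w{\left(o,y \right)} = -14$ ($w{\left(o,y \right)} = -3 - 11 = -14$)
$V{\left(f,N \right)} = 2 f \left(-131 + N\right)$
$G = \frac{120589}{56963}$ ($G = 2 - \frac{6663}{-56963} = 2 - 6663 \left(- \frac{1}{56963}\right) = 2 - - \frac{6663}{56963} = 2 + \frac{6663}{56963} = \frac{120589}{56963} \approx 2.117$)
$\frac{1}{V{\left(w{\left(-7,-5 \right)},-242 \right)} + G} = \frac{1}{2 \left(-14\right) \left(-131 - 242\right) + \frac{120589}{56963}} = \frac{1}{2 \left(-14\right) \left(-373\right) + \frac{120589}{56963}} = \frac{1}{10444 + \frac{120589}{56963}} = \frac{1}{\frac{595042161}{56963}} = \frac{56963}{595042161}$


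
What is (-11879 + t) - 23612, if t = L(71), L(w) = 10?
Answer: -35481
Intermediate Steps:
t = 10
(-11879 + t) - 23612 = (-11879 + 10) - 23612 = -11869 - 23612 = -35481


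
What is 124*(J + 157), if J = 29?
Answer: 23064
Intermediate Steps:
124*(J + 157) = 124*(29 + 157) = 124*186 = 23064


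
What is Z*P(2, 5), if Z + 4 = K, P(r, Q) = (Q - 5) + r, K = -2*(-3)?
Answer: 4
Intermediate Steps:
K = 6
P(r, Q) = -5 + Q + r (P(r, Q) = (-5 + Q) + r = -5 + Q + r)
Z = 2 (Z = -4 + 6 = 2)
Z*P(2, 5) = 2*(-5 + 5 + 2) = 2*2 = 4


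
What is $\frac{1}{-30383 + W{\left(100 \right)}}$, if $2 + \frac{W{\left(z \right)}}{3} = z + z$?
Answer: $- \frac{1}{29789} \approx -3.3569 \cdot 10^{-5}$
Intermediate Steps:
$W{\left(z \right)} = -6 + 6 z$ ($W{\left(z \right)} = -6 + 3 \left(z + z\right) = -6 + 3 \cdot 2 z = -6 + 6 z$)
$\frac{1}{-30383 + W{\left(100 \right)}} = \frac{1}{-30383 + \left(-6 + 6 \cdot 100\right)} = \frac{1}{-30383 + \left(-6 + 600\right)} = \frac{1}{-30383 + 594} = \frac{1}{-29789} = - \frac{1}{29789}$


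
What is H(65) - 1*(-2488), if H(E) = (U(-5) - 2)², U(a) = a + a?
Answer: 2632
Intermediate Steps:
U(a) = 2*a
H(E) = 144 (H(E) = (2*(-5) - 2)² = (-10 - 2)² = (-12)² = 144)
H(65) - 1*(-2488) = 144 - 1*(-2488) = 144 + 2488 = 2632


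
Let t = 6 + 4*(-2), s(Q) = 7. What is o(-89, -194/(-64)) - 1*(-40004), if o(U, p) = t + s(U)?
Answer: 40009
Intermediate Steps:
t = -2 (t = 6 - 8 = -2)
o(U, p) = 5 (o(U, p) = -2 + 7 = 5)
o(-89, -194/(-64)) - 1*(-40004) = 5 - 1*(-40004) = 5 + 40004 = 40009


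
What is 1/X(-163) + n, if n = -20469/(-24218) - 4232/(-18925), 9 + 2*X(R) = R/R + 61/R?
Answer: 103850695093/125122902450 ≈ 0.82999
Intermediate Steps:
X(R) = -4 + 61/(2*R) (X(R) = -9/2 + (R/R + 61/R)/2 = -9/2 + (1 + 61/R)/2 = -9/2 + (½ + 61/(2*R)) = -4 + 61/(2*R))
n = 489866401/458325650 (n = -20469*(-1/24218) - 4232*(-1/18925) = 20469/24218 + 4232/18925 = 489866401/458325650 ≈ 1.0688)
1/X(-163) + n = 1/(-4 + (61/2)/(-163)) + 489866401/458325650 = 1/(-4 + (61/2)*(-1/163)) + 489866401/458325650 = 1/(-4 - 61/326) + 489866401/458325650 = 1/(-1365/326) + 489866401/458325650 = -326/1365 + 489866401/458325650 = 103850695093/125122902450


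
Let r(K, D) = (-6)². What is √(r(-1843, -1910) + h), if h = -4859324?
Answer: 2*I*√1214822 ≈ 2204.4*I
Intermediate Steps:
r(K, D) = 36
√(r(-1843, -1910) + h) = √(36 - 4859324) = √(-4859288) = 2*I*√1214822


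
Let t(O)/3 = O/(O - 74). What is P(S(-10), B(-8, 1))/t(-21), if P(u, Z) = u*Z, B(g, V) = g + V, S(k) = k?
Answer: 950/9 ≈ 105.56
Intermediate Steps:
B(g, V) = V + g
t(O) = 3*O/(-74 + O) (t(O) = 3*(O/(O - 74)) = 3*(O/(-74 + O)) = 3*O/(-74 + O))
P(u, Z) = Z*u
P(S(-10), B(-8, 1))/t(-21) = ((1 - 8)*(-10))/((3*(-21)/(-74 - 21))) = (-7*(-10))/((3*(-21)/(-95))) = 70/((3*(-21)*(-1/95))) = 70/(63/95) = 70*(95/63) = 950/9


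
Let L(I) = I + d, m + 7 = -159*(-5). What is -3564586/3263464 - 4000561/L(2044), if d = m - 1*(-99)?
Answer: -6533067302435/4782606492 ≈ -1366.0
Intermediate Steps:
m = 788 (m = -7 - 159*(-5) = -7 + 795 = 788)
d = 887 (d = 788 - 1*(-99) = 788 + 99 = 887)
L(I) = 887 + I (L(I) = I + 887 = 887 + I)
-3564586/3263464 - 4000561/L(2044) = -3564586/3263464 - 4000561/(887 + 2044) = -3564586*1/3263464 - 4000561/2931 = -1782293/1631732 - 4000561*1/2931 = -1782293/1631732 - 4000561/2931 = -6533067302435/4782606492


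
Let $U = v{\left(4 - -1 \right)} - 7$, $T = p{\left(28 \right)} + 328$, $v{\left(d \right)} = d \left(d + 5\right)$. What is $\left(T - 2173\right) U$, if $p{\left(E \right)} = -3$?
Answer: $-79464$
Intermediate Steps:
$v{\left(d \right)} = d \left(5 + d\right)$
$T = 325$ ($T = -3 + 328 = 325$)
$U = 43$ ($U = \left(4 - -1\right) \left(5 + \left(4 - -1\right)\right) - 7 = \left(4 + 1\right) \left(5 + \left(4 + 1\right)\right) - 7 = 5 \left(5 + 5\right) - 7 = 5 \cdot 10 - 7 = 50 - 7 = 43$)
$\left(T - 2173\right) U = \left(325 - 2173\right) 43 = \left(-1848\right) 43 = -79464$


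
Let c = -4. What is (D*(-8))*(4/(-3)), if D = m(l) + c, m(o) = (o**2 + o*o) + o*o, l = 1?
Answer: -32/3 ≈ -10.667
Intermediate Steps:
m(o) = 3*o**2 (m(o) = (o**2 + o**2) + o**2 = 2*o**2 + o**2 = 3*o**2)
D = -1 (D = 3*1**2 - 4 = 3*1 - 4 = 3 - 4 = -1)
(D*(-8))*(4/(-3)) = (-1*(-8))*(4/(-3)) = 8*(4*(-1/3)) = 8*(-4/3) = -32/3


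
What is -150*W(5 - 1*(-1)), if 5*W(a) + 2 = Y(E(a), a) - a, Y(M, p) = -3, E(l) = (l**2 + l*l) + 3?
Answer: 330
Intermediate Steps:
E(l) = 3 + 2*l**2 (E(l) = (l**2 + l**2) + 3 = 2*l**2 + 3 = 3 + 2*l**2)
W(a) = -1 - a/5 (W(a) = -2/5 + (-3 - a)/5 = -2/5 + (-3/5 - a/5) = -1 - a/5)
-150*W(5 - 1*(-1)) = -150*(-1 - (5 - 1*(-1))/5) = -150*(-1 - (5 + 1)/5) = -150*(-1 - 1/5*6) = -150*(-1 - 6/5) = -150*(-11/5) = 330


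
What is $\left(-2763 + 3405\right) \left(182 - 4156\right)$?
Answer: $-2551308$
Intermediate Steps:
$\left(-2763 + 3405\right) \left(182 - 4156\right) = 642 \left(-3974\right) = -2551308$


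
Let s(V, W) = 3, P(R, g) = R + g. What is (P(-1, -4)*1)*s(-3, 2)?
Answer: -15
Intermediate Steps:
(P(-1, -4)*1)*s(-3, 2) = ((-1 - 4)*1)*3 = -5*1*3 = -5*3 = -15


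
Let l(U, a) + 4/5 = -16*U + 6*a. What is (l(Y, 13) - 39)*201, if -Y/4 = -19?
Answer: -1183689/5 ≈ -2.3674e+5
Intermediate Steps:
Y = 76 (Y = -4*(-19) = 76)
l(U, a) = -4/5 - 16*U + 6*a (l(U, a) = -4/5 + (-16*U + 6*a) = -4/5 - 16*U + 6*a)
(l(Y, 13) - 39)*201 = ((-4/5 - 16*76 + 6*13) - 39)*201 = ((-4/5 - 1216 + 78) - 39)*201 = (-5694/5 - 39)*201 = -5889/5*201 = -1183689/5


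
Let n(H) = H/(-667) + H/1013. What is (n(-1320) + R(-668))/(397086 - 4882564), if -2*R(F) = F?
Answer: -113065417/1515353702869 ≈ -7.4613e-5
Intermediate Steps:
n(H) = -346*H/675671 (n(H) = H*(-1/667) + H*(1/1013) = -H/667 + H/1013 = -346*H/675671)
R(F) = -F/2
(n(-1320) + R(-668))/(397086 - 4882564) = (-346/675671*(-1320) - ½*(-668))/(397086 - 4882564) = (456720/675671 + 334)/(-4485478) = (226130834/675671)*(-1/4485478) = -113065417/1515353702869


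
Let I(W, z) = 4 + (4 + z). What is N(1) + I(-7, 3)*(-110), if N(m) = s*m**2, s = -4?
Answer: -1214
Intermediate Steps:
N(m) = -4*m**2
I(W, z) = 8 + z
N(1) + I(-7, 3)*(-110) = -4*1**2 + (8 + 3)*(-110) = -4*1 + 11*(-110) = -4 - 1210 = -1214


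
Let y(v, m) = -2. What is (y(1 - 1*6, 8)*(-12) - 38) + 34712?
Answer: 34698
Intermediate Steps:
(y(1 - 1*6, 8)*(-12) - 38) + 34712 = (-2*(-12) - 38) + 34712 = (24 - 38) + 34712 = -14 + 34712 = 34698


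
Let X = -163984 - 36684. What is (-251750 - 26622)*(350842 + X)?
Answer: -41804236728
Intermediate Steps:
X = -200668
(-251750 - 26622)*(350842 + X) = (-251750 - 26622)*(350842 - 200668) = -278372*150174 = -41804236728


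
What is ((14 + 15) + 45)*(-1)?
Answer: -74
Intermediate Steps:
((14 + 15) + 45)*(-1) = (29 + 45)*(-1) = 74*(-1) = -74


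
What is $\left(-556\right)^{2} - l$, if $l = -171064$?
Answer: $480200$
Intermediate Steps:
$\left(-556\right)^{2} - l = \left(-556\right)^{2} - -171064 = 309136 + 171064 = 480200$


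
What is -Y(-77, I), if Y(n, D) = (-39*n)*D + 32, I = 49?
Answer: -147179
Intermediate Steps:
Y(n, D) = 32 - 39*D*n (Y(n, D) = -39*D*n + 32 = 32 - 39*D*n)
-Y(-77, I) = -(32 - 39*49*(-77)) = -(32 + 147147) = -1*147179 = -147179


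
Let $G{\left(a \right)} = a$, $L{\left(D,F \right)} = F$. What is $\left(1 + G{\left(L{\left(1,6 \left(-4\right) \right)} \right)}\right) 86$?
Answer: $-1978$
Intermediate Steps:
$\left(1 + G{\left(L{\left(1,6 \left(-4\right) \right)} \right)}\right) 86 = \left(1 + 6 \left(-4\right)\right) 86 = \left(1 - 24\right) 86 = \left(-23\right) 86 = -1978$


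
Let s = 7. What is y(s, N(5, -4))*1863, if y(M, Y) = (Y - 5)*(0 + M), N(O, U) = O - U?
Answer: 52164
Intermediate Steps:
y(M, Y) = M*(-5 + Y) (y(M, Y) = (-5 + Y)*M = M*(-5 + Y))
y(s, N(5, -4))*1863 = (7*(-5 + (5 - 1*(-4))))*1863 = (7*(-5 + (5 + 4)))*1863 = (7*(-5 + 9))*1863 = (7*4)*1863 = 28*1863 = 52164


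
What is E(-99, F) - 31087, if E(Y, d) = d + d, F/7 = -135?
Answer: -32977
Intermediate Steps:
F = -945 (F = 7*(-135) = -945)
E(Y, d) = 2*d
E(-99, F) - 31087 = 2*(-945) - 31087 = -1890 - 31087 = -32977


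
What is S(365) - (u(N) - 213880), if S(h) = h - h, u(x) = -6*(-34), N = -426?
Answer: 213676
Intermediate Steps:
u(x) = 204
S(h) = 0
S(365) - (u(N) - 213880) = 0 - (204 - 213880) = 0 - 1*(-213676) = 0 + 213676 = 213676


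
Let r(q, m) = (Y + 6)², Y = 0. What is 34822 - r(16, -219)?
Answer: 34786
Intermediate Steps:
r(q, m) = 36 (r(q, m) = (0 + 6)² = 6² = 36)
34822 - r(16, -219) = 34822 - 1*36 = 34822 - 36 = 34786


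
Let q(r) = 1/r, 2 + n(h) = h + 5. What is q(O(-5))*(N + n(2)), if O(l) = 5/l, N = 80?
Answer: -85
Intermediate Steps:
n(h) = 3 + h (n(h) = -2 + (h + 5) = -2 + (5 + h) = 3 + h)
q(r) = 1/r
q(O(-5))*(N + n(2)) = (80 + (3 + 2))/((5/(-5))) = (80 + 5)/((5*(-⅕))) = 85/(-1) = -1*85 = -85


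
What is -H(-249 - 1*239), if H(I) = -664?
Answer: 664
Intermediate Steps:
-H(-249 - 1*239) = -1*(-664) = 664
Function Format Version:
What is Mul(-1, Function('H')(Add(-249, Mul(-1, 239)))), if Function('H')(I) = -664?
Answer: 664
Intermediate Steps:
Mul(-1, Function('H')(Add(-249, Mul(-1, 239)))) = Mul(-1, -664) = 664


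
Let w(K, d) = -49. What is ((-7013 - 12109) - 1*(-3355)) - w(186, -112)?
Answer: -15718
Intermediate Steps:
((-7013 - 12109) - 1*(-3355)) - w(186, -112) = ((-7013 - 12109) - 1*(-3355)) - 1*(-49) = (-19122 + 3355) + 49 = -15767 + 49 = -15718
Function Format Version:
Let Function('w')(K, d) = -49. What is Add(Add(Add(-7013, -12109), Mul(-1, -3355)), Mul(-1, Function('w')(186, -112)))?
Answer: -15718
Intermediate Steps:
Add(Add(Add(-7013, -12109), Mul(-1, -3355)), Mul(-1, Function('w')(186, -112))) = Add(Add(Add(-7013, -12109), Mul(-1, -3355)), Mul(-1, -49)) = Add(Add(-19122, 3355), 49) = Add(-15767, 49) = -15718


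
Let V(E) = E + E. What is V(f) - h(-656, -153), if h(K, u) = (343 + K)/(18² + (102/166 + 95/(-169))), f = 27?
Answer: 249846479/4545482 ≈ 54.966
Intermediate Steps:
V(E) = 2*E
h(K, u) = 4811261/4545482 + 14027*K/4545482 (h(K, u) = (343 + K)/(324 + (102*(1/166) + 95*(-1/169))) = (343 + K)/(324 + (51/83 - 95/169)) = (343 + K)/(324 + 734/14027) = (343 + K)/(4545482/14027) = (343 + K)*(14027/4545482) = 4811261/4545482 + 14027*K/4545482)
V(f) - h(-656, -153) = 2*27 - (4811261/4545482 + (14027/4545482)*(-656)) = 54 - (4811261/4545482 - 4600856/2272741) = 54 - 1*(-4390451/4545482) = 54 + 4390451/4545482 = 249846479/4545482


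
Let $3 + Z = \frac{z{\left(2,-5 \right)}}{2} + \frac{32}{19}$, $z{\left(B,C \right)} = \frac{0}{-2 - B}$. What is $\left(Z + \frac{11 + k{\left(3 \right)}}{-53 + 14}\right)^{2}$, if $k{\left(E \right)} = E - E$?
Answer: $\frac{1401856}{549081} \approx 2.5531$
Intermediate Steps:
$k{\left(E \right)} = 0$
$z{\left(B,C \right)} = 0$
$Z = - \frac{25}{19}$ ($Z = -3 + \left(\frac{0}{2} + \frac{32}{19}\right) = -3 + \left(0 \cdot \frac{1}{2} + 32 \cdot \frac{1}{19}\right) = -3 + \left(0 + \frac{32}{19}\right) = -3 + \frac{32}{19} = - \frac{25}{19} \approx -1.3158$)
$\left(Z + \frac{11 + k{\left(3 \right)}}{-53 + 14}\right)^{2} = \left(- \frac{25}{19} + \frac{11 + 0}{-53 + 14}\right)^{2} = \left(- \frac{25}{19} + \frac{11}{-39}\right)^{2} = \left(- \frac{25}{19} + 11 \left(- \frac{1}{39}\right)\right)^{2} = \left(- \frac{25}{19} - \frac{11}{39}\right)^{2} = \left(- \frac{1184}{741}\right)^{2} = \frac{1401856}{549081}$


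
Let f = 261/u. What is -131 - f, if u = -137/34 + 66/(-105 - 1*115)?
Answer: -26023/368 ≈ -70.715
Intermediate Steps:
u = -368/85 (u = -137*1/34 + 66/(-105 - 115) = -137/34 + 66/(-220) = -137/34 + 66*(-1/220) = -137/34 - 3/10 = -368/85 ≈ -4.3294)
f = -22185/368 (f = 261/(-368/85) = 261*(-85/368) = -22185/368 ≈ -60.285)
-131 - f = -131 - 1*(-22185/368) = -131 + 22185/368 = -26023/368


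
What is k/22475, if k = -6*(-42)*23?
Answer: 5796/22475 ≈ 0.25789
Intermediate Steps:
k = 5796 (k = 252*23 = 5796)
k/22475 = 5796/22475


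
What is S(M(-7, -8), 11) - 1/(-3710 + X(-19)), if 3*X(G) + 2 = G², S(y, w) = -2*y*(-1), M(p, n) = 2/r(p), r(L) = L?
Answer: -43063/75397 ≈ -0.57115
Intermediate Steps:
M(p, n) = 2/p
S(y, w) = 2*y
X(G) = -⅔ + G²/3
S(M(-7, -8), 11) - 1/(-3710 + X(-19)) = 2*(2/(-7)) - 1/(-3710 + (-⅔ + (⅓)*(-19)²)) = 2*(2*(-⅐)) - 1/(-3710 + (-⅔ + (⅓)*361)) = 2*(-2/7) - 1/(-3710 + (-⅔ + 361/3)) = -4/7 - 1/(-3710 + 359/3) = -4/7 - 1/(-10771/3) = -4/7 - 1*(-3/10771) = -4/7 + 3/10771 = -43063/75397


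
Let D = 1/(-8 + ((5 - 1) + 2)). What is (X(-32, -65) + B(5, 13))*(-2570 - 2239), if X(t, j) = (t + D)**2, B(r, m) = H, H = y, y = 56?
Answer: -21395241/4 ≈ -5.3488e+6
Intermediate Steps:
H = 56
D = -1/2 (D = 1/(-8 + (4 + 2)) = 1/(-8 + 6) = 1/(-2) = -1/2 ≈ -0.50000)
B(r, m) = 56
X(t, j) = (-1/2 + t)**2 (X(t, j) = (t - 1/2)**2 = (-1/2 + t)**2)
(X(-32, -65) + B(5, 13))*(-2570 - 2239) = ((-1 + 2*(-32))**2/4 + 56)*(-2570 - 2239) = ((-1 - 64)**2/4 + 56)*(-4809) = ((1/4)*(-65)**2 + 56)*(-4809) = ((1/4)*4225 + 56)*(-4809) = (4225/4 + 56)*(-4809) = (4449/4)*(-4809) = -21395241/4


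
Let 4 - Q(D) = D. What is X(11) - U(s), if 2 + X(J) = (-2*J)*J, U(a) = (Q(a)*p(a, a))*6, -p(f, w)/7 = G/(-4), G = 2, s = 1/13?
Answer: -4243/13 ≈ -326.38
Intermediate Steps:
s = 1/13 (s = 1*(1/13) = 1/13 ≈ 0.076923)
Q(D) = 4 - D
p(f, w) = 7/2 (p(f, w) = -14/(-4) = -14*(-1)/4 = -7*(-½) = 7/2)
U(a) = 84 - 21*a (U(a) = ((4 - a)*(7/2))*6 = (14 - 7*a/2)*6 = 84 - 21*a)
X(J) = -2 - 2*J² (X(J) = -2 + (-2*J)*J = -2 - 2*J²)
X(11) - U(s) = (-2 - 2*11²) - (84 - 21*1/13) = (-2 - 2*121) - (84 - 21/13) = (-2 - 242) - 1*1071/13 = -244 - 1071/13 = -4243/13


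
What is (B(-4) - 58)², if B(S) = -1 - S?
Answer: 3025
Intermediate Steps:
(B(-4) - 58)² = ((-1 - 1*(-4)) - 58)² = ((-1 + 4) - 58)² = (3 - 58)² = (-55)² = 3025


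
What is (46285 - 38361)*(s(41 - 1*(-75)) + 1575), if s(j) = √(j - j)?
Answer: 12480300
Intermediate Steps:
s(j) = 0 (s(j) = √0 = 0)
(46285 - 38361)*(s(41 - 1*(-75)) + 1575) = (46285 - 38361)*(0 + 1575) = 7924*1575 = 12480300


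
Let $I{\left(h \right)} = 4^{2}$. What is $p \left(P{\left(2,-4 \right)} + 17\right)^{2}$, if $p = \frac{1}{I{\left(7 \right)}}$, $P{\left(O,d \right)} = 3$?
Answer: $25$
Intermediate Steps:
$I{\left(h \right)} = 16$
$p = \frac{1}{16} \approx 0.0625$
$p \left(P{\left(2,-4 \right)} + 17\right)^{2} = \frac{\left(3 + 17\right)^{2}}{16} = \frac{20^{2}}{16} = \frac{1}{16} \cdot 400 = 25$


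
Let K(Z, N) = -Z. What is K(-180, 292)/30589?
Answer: 180/30589 ≈ 0.0058845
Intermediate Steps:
K(-180, 292)/30589 = -1*(-180)/30589 = 180*(1/30589) = 180/30589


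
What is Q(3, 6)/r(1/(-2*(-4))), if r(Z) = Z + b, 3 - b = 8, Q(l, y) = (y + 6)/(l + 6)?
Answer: -32/117 ≈ -0.27350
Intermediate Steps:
Q(l, y) = (6 + y)/(6 + l)
b = -5 (b = 3 - 1*8 = 3 - 8 = -5)
r(Z) = -5 + Z (r(Z) = Z - 5 = -5 + Z)
Q(3, 6)/r(1/(-2*(-4))) = ((6 + 6)/(6 + 3))/(-5 + 1/(-2*(-4))) = (12/9)/(-5 + 1/8) = ((⅑)*12)/(-5 + ⅛) = (4/3)/(-39/8) = -8/39*4/3 = -32/117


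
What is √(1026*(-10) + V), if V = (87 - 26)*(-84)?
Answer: 2*I*√3846 ≈ 124.03*I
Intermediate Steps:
V = -5124 (V = 61*(-84) = -5124)
√(1026*(-10) + V) = √(1026*(-10) - 5124) = √(-10260 - 5124) = √(-15384) = 2*I*√3846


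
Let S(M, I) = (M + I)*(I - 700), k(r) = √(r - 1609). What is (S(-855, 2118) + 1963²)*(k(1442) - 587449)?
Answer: -3315740153047 + 5644303*I*√167 ≈ -3.3157e+12 + 7.294e+7*I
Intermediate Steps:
k(r) = √(-1609 + r)
S(M, I) = (-700 + I)*(I + M) (S(M, I) = (I + M)*(-700 + I) = (-700 + I)*(I + M))
(S(-855, 2118) + 1963²)*(k(1442) - 587449) = ((2118² - 700*2118 - 700*(-855) + 2118*(-855)) + 1963²)*(√(-1609 + 1442) - 587449) = ((4485924 - 1482600 + 598500 - 1810890) + 3853369)*(√(-167) - 587449) = (1790934 + 3853369)*(I*√167 - 587449) = 5644303*(-587449 + I*√167) = -3315740153047 + 5644303*I*√167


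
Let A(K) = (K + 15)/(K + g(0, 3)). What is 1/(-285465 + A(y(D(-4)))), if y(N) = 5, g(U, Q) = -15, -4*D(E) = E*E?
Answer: -1/285467 ≈ -3.5030e-6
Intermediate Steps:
D(E) = -E**2/4 (D(E) = -E*E/4 = -E**2/4)
A(K) = (15 + K)/(-15 + K) (A(K) = (K + 15)/(K - 15) = (15 + K)/(-15 + K))
1/(-285465 + A(y(D(-4)))) = 1/(-285465 + (15 + 5)/(-15 + 5)) = 1/(-285465 + 20/(-10)) = 1/(-285465 - 1/10*20) = 1/(-285465 - 2) = 1/(-285467) = -1/285467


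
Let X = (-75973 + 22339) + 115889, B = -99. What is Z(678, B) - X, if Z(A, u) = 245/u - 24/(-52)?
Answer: -80124776/1287 ≈ -62257.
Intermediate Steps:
X = 62255 (X = -53634 + 115889 = 62255)
Z(A, u) = 6/13 + 245/u (Z(A, u) = 245/u - 24*(-1/52) = 245/u + 6/13 = 6/13 + 245/u)
Z(678, B) - X = (6/13 + 245/(-99)) - 1*62255 = (6/13 + 245*(-1/99)) - 62255 = (6/13 - 245/99) - 62255 = -2591/1287 - 62255 = -80124776/1287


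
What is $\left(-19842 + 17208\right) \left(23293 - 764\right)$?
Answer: $-59341386$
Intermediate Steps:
$\left(-19842 + 17208\right) \left(23293 - 764\right) = \left(-2634\right) 22529 = -59341386$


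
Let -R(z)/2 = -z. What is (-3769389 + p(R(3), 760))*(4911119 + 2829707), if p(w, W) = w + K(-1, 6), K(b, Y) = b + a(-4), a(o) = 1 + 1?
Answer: -29178130189532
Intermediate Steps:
a(o) = 2
R(z) = 2*z (R(z) = -(-2)*z = 2*z)
K(b, Y) = 2 + b (K(b, Y) = b + 2 = 2 + b)
p(w, W) = 1 + w (p(w, W) = w + (2 - 1) = w + 1 = 1 + w)
(-3769389 + p(R(3), 760))*(4911119 + 2829707) = (-3769389 + (1 + 2*3))*(4911119 + 2829707) = (-3769389 + (1 + 6))*7740826 = (-3769389 + 7)*7740826 = -3769382*7740826 = -29178130189532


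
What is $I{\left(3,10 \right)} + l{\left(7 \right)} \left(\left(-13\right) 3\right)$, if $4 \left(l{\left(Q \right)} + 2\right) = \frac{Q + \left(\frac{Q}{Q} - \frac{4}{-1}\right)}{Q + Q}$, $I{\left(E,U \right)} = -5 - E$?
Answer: $\frac{863}{14} \approx 61.643$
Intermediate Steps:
$l{\left(Q \right)} = -2 + \frac{5 + Q}{8 Q}$ ($l{\left(Q \right)} = -2 + \frac{\left(Q + \left(\frac{Q}{Q} - \frac{4}{-1}\right)\right) \frac{1}{Q + Q}}{4} = -2 + \frac{\left(Q + \left(1 - -4\right)\right) \frac{1}{2 Q}}{4} = -2 + \frac{\left(Q + \left(1 + 4\right)\right) \frac{1}{2 Q}}{4} = -2 + \frac{\left(Q + 5\right) \frac{1}{2 Q}}{4} = -2 + \frac{\left(5 + Q\right) \frac{1}{2 Q}}{4} = -2 + \frac{\frac{1}{2} \frac{1}{Q} \left(5 + Q\right)}{4} = -2 + \frac{5 + Q}{8 Q}$)
$I{\left(3,10 \right)} + l{\left(7 \right)} \left(\left(-13\right) 3\right) = \left(-5 - 3\right) + \frac{5 \left(1 - 21\right)}{8 \cdot 7} \left(\left(-13\right) 3\right) = \left(-5 - 3\right) + \frac{5}{8} \cdot \frac{1}{7} \left(1 - 21\right) \left(-39\right) = -8 + \frac{5}{8} \cdot \frac{1}{7} \left(-20\right) \left(-39\right) = -8 - - \frac{975}{14} = -8 + \frac{975}{14} = \frac{863}{14}$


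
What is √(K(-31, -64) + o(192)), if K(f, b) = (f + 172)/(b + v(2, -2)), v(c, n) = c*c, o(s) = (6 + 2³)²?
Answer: √19365/10 ≈ 13.916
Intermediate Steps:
o(s) = 196 (o(s) = (6 + 8)² = 14² = 196)
v(c, n) = c²
K(f, b) = (172 + f)/(4 + b) (K(f, b) = (f + 172)/(b + 2²) = (172 + f)/(b + 4) = (172 + f)/(4 + b))
√(K(-31, -64) + o(192)) = √((172 - 31)/(4 - 64) + 196) = √(141/(-60) + 196) = √(-1/60*141 + 196) = √(-47/20 + 196) = √(3873/20) = √19365/10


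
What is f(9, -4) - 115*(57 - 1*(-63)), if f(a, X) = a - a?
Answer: -13800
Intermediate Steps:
f(a, X) = 0
f(9, -4) - 115*(57 - 1*(-63)) = 0 - 115*(57 - 1*(-63)) = 0 - 115*(57 + 63) = 0 - 115*120 = 0 - 13800 = -13800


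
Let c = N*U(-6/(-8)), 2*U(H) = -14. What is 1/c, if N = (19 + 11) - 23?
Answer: -1/49 ≈ -0.020408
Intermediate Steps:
U(H) = -7 (U(H) = (½)*(-14) = -7)
N = 7 (N = 30 - 23 = 7)
c = -49 (c = 7*(-7) = -49)
1/c = 1/(-49) = -1/49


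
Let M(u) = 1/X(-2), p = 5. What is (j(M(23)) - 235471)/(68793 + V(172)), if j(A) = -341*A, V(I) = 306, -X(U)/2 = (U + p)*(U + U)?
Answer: -5651645/1658376 ≈ -3.4079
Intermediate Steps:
X(U) = -4*U*(5 + U) (X(U) = -2*(U + 5)*(U + U) = -2*(5 + U)*2*U = -4*U*(5 + U))
M(u) = 1/24 (M(u) = 1/(-4*(-2)*(5 - 2)) = 1/(-4*(-2)*3) = 1/24)
(j(M(23)) - 235471)/(68793 + V(172)) = (-341*1/24 - 235471)/(68793 + 306) = (-341/24 - 235471)/69099 = -5651645/24*1/69099 = -5651645/1658376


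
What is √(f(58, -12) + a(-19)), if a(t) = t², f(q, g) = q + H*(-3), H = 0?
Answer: √419 ≈ 20.469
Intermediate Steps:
f(q, g) = q (f(q, g) = q + 0*(-3) = q + 0 = q)
√(f(58, -12) + a(-19)) = √(58 + (-19)²) = √(58 + 361) = √419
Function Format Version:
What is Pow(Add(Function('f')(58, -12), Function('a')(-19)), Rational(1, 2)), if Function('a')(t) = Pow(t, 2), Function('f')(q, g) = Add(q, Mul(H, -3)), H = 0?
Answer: Pow(419, Rational(1, 2)) ≈ 20.469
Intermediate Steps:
Function('f')(q, g) = q (Function('f')(q, g) = Add(q, Mul(0, -3)) = Add(q, 0) = q)
Pow(Add(Function('f')(58, -12), Function('a')(-19)), Rational(1, 2)) = Pow(Add(58, Pow(-19, 2)), Rational(1, 2)) = Pow(Add(58, 361), Rational(1, 2)) = Pow(419, Rational(1, 2))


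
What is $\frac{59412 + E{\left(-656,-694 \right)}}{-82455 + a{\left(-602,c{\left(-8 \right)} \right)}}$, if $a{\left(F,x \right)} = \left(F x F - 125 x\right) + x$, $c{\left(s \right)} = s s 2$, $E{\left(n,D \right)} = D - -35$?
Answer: $\frac{58753}{46289385} \approx 0.0012693$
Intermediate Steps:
$E{\left(n,D \right)} = 35 + D$ ($E{\left(n,D \right)} = D + 35 = 35 + D$)
$c{\left(s \right)} = 2 s^{2}$ ($c{\left(s \right)} = s^{2} \cdot 2 = 2 s^{2}$)
$a{\left(F,x \right)} = - 124 x + x F^{2}$ ($a{\left(F,x \right)} = \left(x F^{2} - 125 x\right) + x = \left(- 125 x + x F^{2}\right) + x = - 124 x + x F^{2}$)
$\frac{59412 + E{\left(-656,-694 \right)}}{-82455 + a{\left(-602,c{\left(-8 \right)} \right)}} = \frac{59412 + \left(35 - 694\right)}{-82455 + 2 \left(-8\right)^{2} \left(-124 + \left(-602\right)^{2}\right)} = \frac{59412 - 659}{-82455 + 2 \cdot 64 \left(-124 + 362404\right)} = \frac{58753}{-82455 + 128 \cdot 362280} = \frac{58753}{-82455 + 46371840} = \frac{58753}{46289385}$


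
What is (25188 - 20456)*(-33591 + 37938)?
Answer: 20570004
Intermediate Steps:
(25188 - 20456)*(-33591 + 37938) = 4732*4347 = 20570004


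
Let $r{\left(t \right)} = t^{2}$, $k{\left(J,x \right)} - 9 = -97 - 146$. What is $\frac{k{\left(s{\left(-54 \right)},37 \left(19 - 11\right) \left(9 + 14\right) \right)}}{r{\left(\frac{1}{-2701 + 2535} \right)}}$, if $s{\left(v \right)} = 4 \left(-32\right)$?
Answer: $-6448104$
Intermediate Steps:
$s{\left(v \right)} = -128$
$k{\left(J,x \right)} = -234$ ($k{\left(J,x \right)} = 9 - 243 = -234$)
$\frac{k{\left(s{\left(-54 \right)},37 \left(19 - 11\right) \left(9 + 14\right) \right)}}{r{\left(\frac{1}{-2701 + 2535} \right)}} = - \frac{234}{\left(\frac{1}{-2701 + 2535}\right)^{2}} = - \frac{234}{\left(\frac{1}{-166}\right)^{2}} = - \frac{234}{\left(- \frac{1}{166}\right)^{2}} = - 234 \frac{1}{\frac{1}{27556}} = \left(-234\right) 27556 = -6448104$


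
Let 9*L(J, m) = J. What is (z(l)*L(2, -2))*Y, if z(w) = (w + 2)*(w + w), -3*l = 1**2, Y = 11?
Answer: -220/81 ≈ -2.7160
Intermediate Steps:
L(J, m) = J/9
l = -1/3 (l = -1/3*1**2 = -1/3*1 = -1/3 ≈ -0.33333)
z(w) = 2*w*(2 + w) (z(w) = (2 + w)*(2*w) = 2*w*(2 + w))
(z(l)*L(2, -2))*Y = ((2*(-1/3)*(2 - 1/3))*((1/9)*2))*11 = ((2*(-1/3)*(5/3))*(2/9))*11 = -10/9*2/9*11 = -20/81*11 = -220/81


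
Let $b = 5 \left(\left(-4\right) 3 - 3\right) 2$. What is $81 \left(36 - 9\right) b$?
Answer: $-328050$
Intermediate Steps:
$b = -150$ ($b = 5 \left(-12 - 3\right) 2 = 5 \left(-15\right) 2 = \left(-75\right) 2 = -150$)
$81 \left(36 - 9\right) b = 81 \left(36 - 9\right) \left(-150\right) = 81 \cdot 27 \left(-150\right) = 2187 \left(-150\right) = -328050$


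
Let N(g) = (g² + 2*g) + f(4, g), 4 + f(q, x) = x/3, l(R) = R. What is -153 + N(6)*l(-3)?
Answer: -291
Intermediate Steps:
f(q, x) = -4 + x/3
N(g) = -4 + g² + 7*g/3 (N(g) = (g² + 2*g) + (-4 + g/3) = -4 + g² + 7*g/3)
-153 + N(6)*l(-3) = -153 + (-4 + 6² + (7/3)*6)*(-3) = -153 + (-4 + 36 + 14)*(-3) = -153 + 46*(-3) = -153 - 138 = -291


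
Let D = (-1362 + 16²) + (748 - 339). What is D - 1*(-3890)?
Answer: 3193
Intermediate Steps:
D = -697 (D = (-1362 + 256) + 409 = -1106 + 409 = -697)
D - 1*(-3890) = -697 - 1*(-3890) = -697 + 3890 = 3193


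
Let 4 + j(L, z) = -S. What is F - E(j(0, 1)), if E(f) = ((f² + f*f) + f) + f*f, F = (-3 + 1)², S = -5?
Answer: 0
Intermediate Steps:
j(L, z) = 1 (j(L, z) = -4 - 1*(-5) = -4 + 5 = 1)
F = 4 (F = (-2)² = 4)
E(f) = f + 3*f² (E(f) = ((f² + f²) + f) + f² = (2*f² + f) + f² = (f + 2*f²) + f² = f + 3*f²)
F - E(j(0, 1)) = 4 - (1 + 3*1) = 4 - (1 + 3) = 4 - 4 = 0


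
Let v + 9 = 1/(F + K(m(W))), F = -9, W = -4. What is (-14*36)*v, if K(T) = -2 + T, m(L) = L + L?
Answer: 86688/19 ≈ 4562.5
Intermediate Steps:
m(L) = 2*L
v = -172/19 (v = -9 + 1/(-9 + (-2 + 2*(-4))) = -9 + 1/(-9 + (-2 - 8)) = -9 + 1/(-9 - 10) = -9 + 1/(-19) = -9 - 1/19 = -172/19 ≈ -9.0526)
(-14*36)*v = -14*36*(-172/19) = -504*(-172/19) = 86688/19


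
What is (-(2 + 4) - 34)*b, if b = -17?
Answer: 680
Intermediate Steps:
(-(2 + 4) - 34)*b = (-(2 + 4) - 34)*(-17) = (-1*6 - 34)*(-17) = (-6 - 34)*(-17) = -40*(-17) = 680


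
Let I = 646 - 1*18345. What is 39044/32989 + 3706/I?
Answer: 4700682/4825391 ≈ 0.97416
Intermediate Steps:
I = -17699 (I = 646 - 18345 = -17699)
39044/32989 + 3706/I = 39044/32989 + 3706/(-17699) = 39044*(1/32989) + 3706*(-1/17699) = 39044/32989 - 3706/17699 = 4700682/4825391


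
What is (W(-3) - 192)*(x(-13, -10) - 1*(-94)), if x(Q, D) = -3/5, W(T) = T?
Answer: -18213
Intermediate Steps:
x(Q, D) = -3/5 (x(Q, D) = -3*1/5 = -3/5)
(W(-3) - 192)*(x(-13, -10) - 1*(-94)) = (-3 - 192)*(-3/5 - 1*(-94)) = -195*(-3/5 + 94) = -195*467/5 = -18213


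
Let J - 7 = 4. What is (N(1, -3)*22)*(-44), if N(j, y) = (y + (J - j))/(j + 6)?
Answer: -968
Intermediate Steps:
J = 11 (J = 7 + 4 = 11)
N(j, y) = (11 + y - j)/(6 + j) (N(j, y) = (y + (11 - j))/(j + 6) = (11 + y - j)/(6 + j))
(N(1, -3)*22)*(-44) = (((11 - 3 - 1*1)/(6 + 1))*22)*(-44) = (((11 - 3 - 1)/7)*22)*(-44) = (((⅐)*7)*22)*(-44) = (1*22)*(-44) = 22*(-44) = -968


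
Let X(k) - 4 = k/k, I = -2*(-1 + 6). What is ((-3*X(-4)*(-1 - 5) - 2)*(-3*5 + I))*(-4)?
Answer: 8800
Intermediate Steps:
I = -10 (I = -2*5 = -10)
X(k) = 5 (X(k) = 4 + k/k = 4 + 1 = 5)
((-3*X(-4)*(-1 - 5) - 2)*(-3*5 + I))*(-4) = ((-15*(-1 - 5) - 2)*(-3*5 - 10))*(-4) = ((-15*(-6) - 2)*(-15 - 10))*(-4) = ((-3*(-30) - 2)*(-25))*(-4) = ((90 - 2)*(-25))*(-4) = (88*(-25))*(-4) = -2200*(-4) = 8800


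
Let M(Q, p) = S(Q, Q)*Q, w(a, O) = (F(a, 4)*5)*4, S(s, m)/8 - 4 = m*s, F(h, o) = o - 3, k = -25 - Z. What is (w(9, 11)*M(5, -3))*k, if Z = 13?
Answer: -881600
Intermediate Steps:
k = -38 (k = -25 - 1*13 = -25 - 13 = -38)
F(h, o) = -3 + o
S(s, m) = 32 + 8*m*s (S(s, m) = 32 + 8*(m*s) = 32 + 8*m*s)
w(a, O) = 20 (w(a, O) = ((-3 + 4)*5)*4 = (1*5)*4 = 5*4 = 20)
M(Q, p) = Q*(32 + 8*Q²) (M(Q, p) = (32 + 8*Q*Q)*Q = (32 + 8*Q²)*Q = Q*(32 + 8*Q²))
(w(9, 11)*M(5, -3))*k = (20*(8*5*(4 + 5²)))*(-38) = (20*(8*5*(4 + 25)))*(-38) = (20*(8*5*29))*(-38) = (20*1160)*(-38) = 23200*(-38) = -881600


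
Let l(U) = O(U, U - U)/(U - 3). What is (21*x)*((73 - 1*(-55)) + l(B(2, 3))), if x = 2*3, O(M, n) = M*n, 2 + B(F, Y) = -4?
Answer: 16128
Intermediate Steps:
B(F, Y) = -6 (B(F, Y) = -2 - 4 = -6)
x = 6
l(U) = 0 (l(U) = (U*(U - U))/(U - 3) = (U*0)/(-3 + U) = 0/(-3 + U) = 0)
(21*x)*((73 - 1*(-55)) + l(B(2, 3))) = (21*6)*((73 - 1*(-55)) + 0) = 126*((73 + 55) + 0) = 126*(128 + 0) = 126*128 = 16128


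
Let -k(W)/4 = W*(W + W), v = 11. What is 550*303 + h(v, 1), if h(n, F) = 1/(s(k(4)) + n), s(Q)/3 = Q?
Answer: 62160449/373 ≈ 1.6665e+5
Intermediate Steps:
k(W) = -8*W**2 (k(W) = -4*W*(W + W) = -4*W*2*W = -8*W**2)
s(Q) = 3*Q
h(n, F) = 1/(-384 + n) (h(n, F) = 1/(3*(-8*4**2) + n) = 1/(3*(-8*16) + n) = 1/(3*(-128) + n) = 1/(-384 + n))
550*303 + h(v, 1) = 550*303 + 1/(-384 + 11) = 166650 + 1/(-373) = 166650 - 1/373 = 62160449/373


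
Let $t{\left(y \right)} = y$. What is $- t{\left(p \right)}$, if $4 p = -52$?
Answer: $13$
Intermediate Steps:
$p = -13$ ($p = \frac{1}{4} \left(-52\right) = -13$)
$- t{\left(p \right)} = \left(-1\right) \left(-13\right) = 13$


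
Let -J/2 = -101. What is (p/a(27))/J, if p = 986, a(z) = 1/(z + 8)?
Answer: 17255/101 ≈ 170.84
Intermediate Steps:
a(z) = 1/(8 + z)
J = 202 (J = -2*(-101) = 202)
(p/a(27))/J = (986/(1/(8 + 27)))/202 = (986/(1/35))*(1/202) = (986*35)*(1/202) = 34510*(1/202) = 17255/101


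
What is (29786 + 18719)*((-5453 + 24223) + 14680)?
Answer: 1622492250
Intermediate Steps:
(29786 + 18719)*((-5453 + 24223) + 14680) = 48505*(18770 + 14680) = 48505*33450 = 1622492250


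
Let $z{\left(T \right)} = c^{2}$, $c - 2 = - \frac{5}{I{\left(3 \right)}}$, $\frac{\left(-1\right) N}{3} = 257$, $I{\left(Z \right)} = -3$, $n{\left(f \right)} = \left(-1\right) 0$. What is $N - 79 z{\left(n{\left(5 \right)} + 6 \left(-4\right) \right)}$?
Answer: $- \frac{16498}{9} \approx -1833.1$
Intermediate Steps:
$n{\left(f \right)} = 0$
$N = -771$ ($N = \left(-3\right) 257 = -771$)
$c = \frac{11}{3}$ ($c = 2 - \frac{5}{-3} = 2 - - \frac{5}{3} = 2 + \frac{5}{3} = \frac{11}{3} \approx 3.6667$)
$z{\left(T \right)} = \frac{121}{9}$ ($z{\left(T \right)} = \left(\frac{11}{3}\right)^{2} = \frac{121}{9}$)
$N - 79 z{\left(n{\left(5 \right)} + 6 \left(-4\right) \right)} = -771 - \frac{9559}{9} = - \frac{16498}{9}$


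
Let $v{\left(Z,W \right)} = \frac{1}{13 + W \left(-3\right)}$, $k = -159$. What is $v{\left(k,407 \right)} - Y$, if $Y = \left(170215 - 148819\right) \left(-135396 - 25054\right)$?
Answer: $\frac{4147049745599}{1208} \approx 3.433 \cdot 10^{9}$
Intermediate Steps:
$v{\left(Z,W \right)} = \frac{1}{13 - 3 W}$
$Y = -3432988200$ ($Y = 21396 \left(-160450\right) = -3432988200$)
$v{\left(k,407 \right)} - Y = - \frac{1}{-13 + 3 \cdot 407} - -3432988200 = - \frac{1}{-13 + 1221} + 3432988200 = - \frac{1}{1208} + 3432988200 = \frac{4147049745599}{1208}$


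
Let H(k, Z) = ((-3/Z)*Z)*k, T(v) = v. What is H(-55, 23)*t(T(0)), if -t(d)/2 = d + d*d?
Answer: 0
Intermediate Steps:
t(d) = -2*d - 2*d² (t(d) = -2*(d + d*d) = -2*(d + d²) = -2*d - 2*d²)
H(k, Z) = -3*k
H(-55, 23)*t(T(0)) = (-3*(-55))*(-2*0*(1 + 0)) = 165*(-2*0*1) = 165*0 = 0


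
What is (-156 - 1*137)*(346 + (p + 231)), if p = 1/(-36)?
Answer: -6085903/36 ≈ -1.6905e+5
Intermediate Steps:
p = -1/36 ≈ -0.027778
(-156 - 1*137)*(346 + (p + 231)) = (-156 - 1*137)*(346 + (-1/36 + 231)) = (-156 - 137)*(346 + 8315/36) = -293*20771/36 = -6085903/36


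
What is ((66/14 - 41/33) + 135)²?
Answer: 1023168169/53361 ≈ 19174.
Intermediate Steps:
((66/14 - 41/33) + 135)² = ((66*(1/14) - 41*1/33) + 135)² = ((33/7 - 41/33) + 135)² = (802/231 + 135)² = (31987/231)² = 1023168169/53361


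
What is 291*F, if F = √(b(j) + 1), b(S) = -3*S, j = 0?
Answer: 291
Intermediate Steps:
F = 1 (F = √(-3*0 + 1) = √(0 + 1) = √1 = 1)
291*F = 291*1 = 291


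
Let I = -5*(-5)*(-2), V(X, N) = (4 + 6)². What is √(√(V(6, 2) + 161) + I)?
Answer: √(-50 + 3*√29) ≈ 5.8176*I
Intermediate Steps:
V(X, N) = 100 (V(X, N) = 10² = 100)
I = -50 (I = 25*(-2) = -50)
√(√(V(6, 2) + 161) + I) = √(√(100 + 161) - 50) = √(√261 - 50) = √(3*√29 - 50) = √(-50 + 3*√29)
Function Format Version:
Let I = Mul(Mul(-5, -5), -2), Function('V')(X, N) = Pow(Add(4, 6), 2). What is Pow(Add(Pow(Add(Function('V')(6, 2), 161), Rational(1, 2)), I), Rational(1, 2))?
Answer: Pow(Add(-50, Mul(3, Pow(29, Rational(1, 2)))), Rational(1, 2)) ≈ Mul(5.8176, I)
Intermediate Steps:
Function('V')(X, N) = 100 (Function('V')(X, N) = Pow(10, 2) = 100)
I = -50 (I = Mul(25, -2) = -50)
Pow(Add(Pow(Add(Function('V')(6, 2), 161), Rational(1, 2)), I), Rational(1, 2)) = Pow(Add(Pow(Add(100, 161), Rational(1, 2)), -50), Rational(1, 2)) = Pow(Add(Pow(261, Rational(1, 2)), -50), Rational(1, 2)) = Pow(Add(Mul(3, Pow(29, Rational(1, 2))), -50), Rational(1, 2)) = Pow(Add(-50, Mul(3, Pow(29, Rational(1, 2)))), Rational(1, 2))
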